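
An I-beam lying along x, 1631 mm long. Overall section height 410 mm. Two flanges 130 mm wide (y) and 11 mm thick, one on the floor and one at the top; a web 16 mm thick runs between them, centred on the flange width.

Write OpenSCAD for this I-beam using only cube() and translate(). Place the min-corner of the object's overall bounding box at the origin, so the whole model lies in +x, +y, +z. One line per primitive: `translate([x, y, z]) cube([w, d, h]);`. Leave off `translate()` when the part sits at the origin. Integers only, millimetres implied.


cube([1631, 130, 11]);
translate([0, 57, 11]) cube([1631, 16, 388]);
translate([0, 0, 399]) cube([1631, 130, 11]);


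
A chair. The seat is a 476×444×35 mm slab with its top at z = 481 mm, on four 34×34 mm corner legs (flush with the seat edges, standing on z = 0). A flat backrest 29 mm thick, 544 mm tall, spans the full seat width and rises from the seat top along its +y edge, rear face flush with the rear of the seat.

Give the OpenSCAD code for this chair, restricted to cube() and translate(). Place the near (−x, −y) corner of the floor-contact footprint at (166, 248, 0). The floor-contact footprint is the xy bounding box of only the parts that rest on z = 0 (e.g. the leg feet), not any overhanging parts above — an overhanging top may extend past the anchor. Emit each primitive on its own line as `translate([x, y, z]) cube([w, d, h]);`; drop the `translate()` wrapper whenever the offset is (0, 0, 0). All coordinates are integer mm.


translate([166, 248, 446]) cube([476, 444, 35]);
translate([166, 248, 0]) cube([34, 34, 446]);
translate([608, 248, 0]) cube([34, 34, 446]);
translate([166, 658, 0]) cube([34, 34, 446]);
translate([608, 658, 0]) cube([34, 34, 446]);
translate([166, 663, 481]) cube([476, 29, 544]);


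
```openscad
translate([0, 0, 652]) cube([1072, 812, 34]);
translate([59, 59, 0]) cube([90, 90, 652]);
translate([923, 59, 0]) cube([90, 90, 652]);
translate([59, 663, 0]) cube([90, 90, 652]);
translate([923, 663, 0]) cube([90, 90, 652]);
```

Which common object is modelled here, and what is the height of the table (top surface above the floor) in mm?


A table. The table height is 686 mm.

A 1072×812×34 slab sits at z = 652 on four 90 mm square posts — a table. The top surface is at 652 + 34 = 686 mm.


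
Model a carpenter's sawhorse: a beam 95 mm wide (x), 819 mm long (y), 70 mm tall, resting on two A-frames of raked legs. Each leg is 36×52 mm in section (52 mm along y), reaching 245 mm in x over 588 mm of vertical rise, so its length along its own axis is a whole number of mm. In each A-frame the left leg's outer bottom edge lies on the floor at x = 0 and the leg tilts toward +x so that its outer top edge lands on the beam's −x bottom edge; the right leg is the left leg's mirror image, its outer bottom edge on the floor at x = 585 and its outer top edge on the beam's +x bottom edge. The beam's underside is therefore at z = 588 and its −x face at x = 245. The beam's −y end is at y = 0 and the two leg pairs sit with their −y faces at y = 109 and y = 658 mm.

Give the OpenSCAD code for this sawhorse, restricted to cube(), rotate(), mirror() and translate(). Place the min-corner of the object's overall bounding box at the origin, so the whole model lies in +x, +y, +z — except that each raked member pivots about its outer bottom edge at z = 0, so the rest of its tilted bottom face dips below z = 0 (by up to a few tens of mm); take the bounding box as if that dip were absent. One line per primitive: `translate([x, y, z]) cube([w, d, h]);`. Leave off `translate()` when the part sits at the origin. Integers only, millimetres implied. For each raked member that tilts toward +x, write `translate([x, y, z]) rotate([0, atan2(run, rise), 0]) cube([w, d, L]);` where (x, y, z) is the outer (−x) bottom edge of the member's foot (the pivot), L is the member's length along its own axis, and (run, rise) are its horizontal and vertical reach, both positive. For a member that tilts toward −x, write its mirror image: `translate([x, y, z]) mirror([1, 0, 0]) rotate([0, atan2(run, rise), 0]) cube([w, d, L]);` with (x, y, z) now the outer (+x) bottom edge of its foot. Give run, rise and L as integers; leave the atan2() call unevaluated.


translate([245, 0, 588]) cube([95, 819, 70]);
translate([0, 109, 0]) rotate([0, atan2(245, 588), 0]) cube([36, 52, 637]);
translate([585, 109, 0]) mirror([1, 0, 0]) rotate([0, atan2(245, 588), 0]) cube([36, 52, 637]);
translate([0, 658, 0]) rotate([0, atan2(245, 588), 0]) cube([36, 52, 637]);
translate([585, 658, 0]) mirror([1, 0, 0]) rotate([0, atan2(245, 588), 0]) cube([36, 52, 637]);


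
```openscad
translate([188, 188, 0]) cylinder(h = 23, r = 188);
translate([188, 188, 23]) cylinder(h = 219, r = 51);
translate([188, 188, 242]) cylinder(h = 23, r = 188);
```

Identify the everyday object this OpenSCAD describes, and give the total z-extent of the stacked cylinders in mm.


A spool. The overall height is 265 mm.

Three coaxial cylinders, large–small–large — a spool. Two 23 mm flanges and a 219 mm core give 23 + 219 + 23 = 265 mm.


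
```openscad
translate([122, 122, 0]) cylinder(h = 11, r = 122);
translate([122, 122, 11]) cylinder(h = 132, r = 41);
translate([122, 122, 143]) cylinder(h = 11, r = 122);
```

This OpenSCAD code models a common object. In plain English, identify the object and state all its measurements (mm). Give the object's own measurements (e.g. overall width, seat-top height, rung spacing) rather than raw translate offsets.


A spool: two coaxial disc flanges of radius 122 mm and thickness 11 mm, joined by a core cylinder of radius 41 mm and height 132 mm. The lower flange rests on z = 0 and the three cylinders share a vertical axis.


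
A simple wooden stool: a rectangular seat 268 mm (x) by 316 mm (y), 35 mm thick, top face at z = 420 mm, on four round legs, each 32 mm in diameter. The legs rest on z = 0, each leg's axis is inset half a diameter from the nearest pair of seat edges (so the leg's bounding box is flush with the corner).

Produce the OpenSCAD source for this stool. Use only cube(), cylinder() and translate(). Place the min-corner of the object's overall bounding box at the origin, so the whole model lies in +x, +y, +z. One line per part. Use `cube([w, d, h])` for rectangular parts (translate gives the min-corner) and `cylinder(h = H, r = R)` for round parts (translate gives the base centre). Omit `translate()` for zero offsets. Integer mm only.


// leg_h = 420 - 35 = 385
translate([0, 0, 385]) cube([268, 316, 35]);
translate([16, 16, 0]) cylinder(h = 385, r = 16);
translate([252, 16, 0]) cylinder(h = 385, r = 16);
translate([16, 300, 0]) cylinder(h = 385, r = 16);
translate([252, 300, 0]) cylinder(h = 385, r = 16);


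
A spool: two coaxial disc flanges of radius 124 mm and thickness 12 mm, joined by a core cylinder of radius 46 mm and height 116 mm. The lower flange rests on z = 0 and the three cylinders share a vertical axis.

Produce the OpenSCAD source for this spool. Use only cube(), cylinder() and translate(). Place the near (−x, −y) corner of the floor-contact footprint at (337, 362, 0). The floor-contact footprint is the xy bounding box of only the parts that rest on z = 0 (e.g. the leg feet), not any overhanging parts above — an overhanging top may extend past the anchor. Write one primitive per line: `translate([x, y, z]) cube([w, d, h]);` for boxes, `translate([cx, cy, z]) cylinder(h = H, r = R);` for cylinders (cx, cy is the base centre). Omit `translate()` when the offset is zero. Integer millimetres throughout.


translate([461, 486, 0]) cylinder(h = 12, r = 124);
translate([461, 486, 12]) cylinder(h = 116, r = 46);
translate([461, 486, 128]) cylinder(h = 12, r = 124);


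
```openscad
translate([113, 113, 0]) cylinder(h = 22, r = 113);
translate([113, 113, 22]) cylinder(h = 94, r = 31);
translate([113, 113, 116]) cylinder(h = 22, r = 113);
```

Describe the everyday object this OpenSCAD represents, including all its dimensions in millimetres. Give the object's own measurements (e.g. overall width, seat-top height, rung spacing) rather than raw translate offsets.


A spool: two coaxial disc flanges of radius 113 mm and thickness 22 mm, joined by a core cylinder of radius 31 mm and height 94 mm. The lower flange rests on z = 0 and the three cylinders share a vertical axis.


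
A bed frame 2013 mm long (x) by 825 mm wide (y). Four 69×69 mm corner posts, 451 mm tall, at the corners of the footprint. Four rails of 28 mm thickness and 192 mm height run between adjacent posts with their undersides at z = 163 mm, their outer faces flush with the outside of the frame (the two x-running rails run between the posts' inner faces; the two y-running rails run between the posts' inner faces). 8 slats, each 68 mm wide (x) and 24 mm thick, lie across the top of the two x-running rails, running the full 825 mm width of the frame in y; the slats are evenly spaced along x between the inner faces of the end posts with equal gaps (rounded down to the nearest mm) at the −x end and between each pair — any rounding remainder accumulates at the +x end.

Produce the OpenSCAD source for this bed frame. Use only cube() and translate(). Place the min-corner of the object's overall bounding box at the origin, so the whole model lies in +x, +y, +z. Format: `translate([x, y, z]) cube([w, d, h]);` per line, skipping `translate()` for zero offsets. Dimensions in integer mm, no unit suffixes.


cube([69, 69, 451]);
translate([0, 756, 0]) cube([69, 69, 451]);
translate([1944, 0, 0]) cube([69, 69, 451]);
translate([1944, 756, 0]) cube([69, 69, 451]);
translate([69, 0, 163]) cube([1875, 28, 192]);
translate([69, 797, 163]) cube([1875, 28, 192]);
translate([0, 69, 163]) cube([28, 687, 192]);
translate([1985, 69, 163]) cube([28, 687, 192]);
translate([216, 0, 355]) cube([68, 825, 24]);
translate([431, 0, 355]) cube([68, 825, 24]);
translate([646, 0, 355]) cube([68, 825, 24]);
translate([861, 0, 355]) cube([68, 825, 24]);
translate([1076, 0, 355]) cube([68, 825, 24]);
translate([1291, 0, 355]) cube([68, 825, 24]);
translate([1506, 0, 355]) cube([68, 825, 24]);
translate([1721, 0, 355]) cube([68, 825, 24]);


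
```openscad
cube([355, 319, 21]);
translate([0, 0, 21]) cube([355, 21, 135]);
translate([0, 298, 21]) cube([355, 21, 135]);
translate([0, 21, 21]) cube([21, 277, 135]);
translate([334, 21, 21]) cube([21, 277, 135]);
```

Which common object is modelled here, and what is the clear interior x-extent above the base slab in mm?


An open box. The internal width is 313 mm.

A 355×319 base slab with four walls standing on it — an open box. The base is 355 mm wide and the walls are 21 mm thick, so the internal width is 355 − 2 × 21 = 313 mm.


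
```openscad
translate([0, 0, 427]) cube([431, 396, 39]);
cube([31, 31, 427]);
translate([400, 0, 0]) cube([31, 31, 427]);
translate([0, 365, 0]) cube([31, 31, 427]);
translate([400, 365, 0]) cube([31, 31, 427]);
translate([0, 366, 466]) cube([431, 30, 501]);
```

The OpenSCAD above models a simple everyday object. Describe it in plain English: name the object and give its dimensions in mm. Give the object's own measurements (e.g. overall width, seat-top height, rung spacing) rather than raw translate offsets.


A chair. The seat is a 431×396×39 mm slab with its top at z = 466 mm, on four 31×31 mm corner legs (flush with the seat edges, standing on z = 0). A flat backrest 30 mm thick, 501 mm tall, spans the full seat width and rises from the seat top along its +y edge, rear face flush with the rear of the seat.


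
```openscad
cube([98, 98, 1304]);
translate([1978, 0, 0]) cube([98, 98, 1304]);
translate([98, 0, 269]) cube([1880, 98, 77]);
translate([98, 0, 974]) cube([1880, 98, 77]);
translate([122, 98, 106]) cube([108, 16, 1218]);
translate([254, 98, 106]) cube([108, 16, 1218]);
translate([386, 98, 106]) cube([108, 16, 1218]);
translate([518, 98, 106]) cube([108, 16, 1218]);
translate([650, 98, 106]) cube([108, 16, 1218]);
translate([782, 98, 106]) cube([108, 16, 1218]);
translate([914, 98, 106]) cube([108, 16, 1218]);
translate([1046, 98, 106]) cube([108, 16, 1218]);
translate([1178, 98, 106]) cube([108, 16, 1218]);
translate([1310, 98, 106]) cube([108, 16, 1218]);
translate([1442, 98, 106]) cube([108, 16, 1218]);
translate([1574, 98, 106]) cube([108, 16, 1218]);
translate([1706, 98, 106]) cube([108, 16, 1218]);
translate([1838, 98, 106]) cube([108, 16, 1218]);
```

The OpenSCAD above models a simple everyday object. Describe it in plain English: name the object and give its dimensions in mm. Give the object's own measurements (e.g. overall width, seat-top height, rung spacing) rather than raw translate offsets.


A fence section. Two 98×98 mm posts, 1304 mm tall, stand on the floor with a clear span of 1880 mm between their inner faces. Two horizontal rails of 98×77 mm section span the gap between the posts with their undersides at z = 269 mm and z = 974 mm, flush with the posts' −y face. 14 pickets, each 108 mm wide, 16 mm thick and 1218 mm tall, are fixed to the +y face of the rails with their bottoms at z = 106 mm, spaced across the span with a 24 mm gap after the −x post and between neighbouring pickets, with 32 mm left before the +x post.


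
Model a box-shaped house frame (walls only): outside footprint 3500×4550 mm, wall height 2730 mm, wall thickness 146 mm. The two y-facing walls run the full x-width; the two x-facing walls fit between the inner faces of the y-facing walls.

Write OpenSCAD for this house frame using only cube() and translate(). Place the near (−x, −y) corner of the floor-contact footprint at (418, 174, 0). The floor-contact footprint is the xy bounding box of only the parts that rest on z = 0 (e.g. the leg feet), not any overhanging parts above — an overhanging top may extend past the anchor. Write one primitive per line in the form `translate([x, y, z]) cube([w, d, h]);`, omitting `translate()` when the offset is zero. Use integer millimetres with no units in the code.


translate([418, 174, 0]) cube([3500, 146, 2730]);
translate([418, 4578, 0]) cube([3500, 146, 2730]);
translate([418, 320, 0]) cube([146, 4258, 2730]);
translate([3772, 320, 0]) cube([146, 4258, 2730]);


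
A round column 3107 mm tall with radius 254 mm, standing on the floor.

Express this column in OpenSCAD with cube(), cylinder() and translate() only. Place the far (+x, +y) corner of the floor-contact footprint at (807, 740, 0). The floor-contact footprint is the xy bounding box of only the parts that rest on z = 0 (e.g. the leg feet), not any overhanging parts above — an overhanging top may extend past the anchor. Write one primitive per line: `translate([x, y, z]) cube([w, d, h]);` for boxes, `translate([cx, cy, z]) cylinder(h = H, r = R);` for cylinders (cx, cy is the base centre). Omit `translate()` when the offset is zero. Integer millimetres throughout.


translate([553, 486, 0]) cylinder(h = 3107, r = 254);


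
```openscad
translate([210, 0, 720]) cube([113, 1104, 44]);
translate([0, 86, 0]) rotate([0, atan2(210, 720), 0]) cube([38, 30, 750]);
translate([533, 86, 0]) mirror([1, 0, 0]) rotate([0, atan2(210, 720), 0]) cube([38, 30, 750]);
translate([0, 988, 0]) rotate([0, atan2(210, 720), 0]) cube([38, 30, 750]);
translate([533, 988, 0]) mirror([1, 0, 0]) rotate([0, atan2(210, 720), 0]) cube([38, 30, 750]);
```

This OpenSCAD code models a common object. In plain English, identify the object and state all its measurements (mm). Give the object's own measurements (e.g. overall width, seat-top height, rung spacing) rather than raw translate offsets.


A sawhorse. A 113×1104×44 mm beam (x, y, z) sits on two A-frame leg pairs. Each pair is two raked legs of 38×30 mm section (30 mm along y) splaying symmetrically in x. Each leg rises 720 mm vertically over 210 mm of horizontal reach and is 750 mm long along its own axis. Every leg's outer bottom edge rests on the floor and its outer top edge meets a bottom edge of the beam — the left legs (tilting toward +x) meet the beam's −x bottom edge, the right legs (their mirror images, tilting toward −x) meet its +x bottom edge — so the leg tops tuck under the beam, the beam's underside is 720 mm above the floor, and the feet are 533 mm apart outside-to-outside with the beam centred between them. The two leg pairs are set in 86 mm from either end of the beam.


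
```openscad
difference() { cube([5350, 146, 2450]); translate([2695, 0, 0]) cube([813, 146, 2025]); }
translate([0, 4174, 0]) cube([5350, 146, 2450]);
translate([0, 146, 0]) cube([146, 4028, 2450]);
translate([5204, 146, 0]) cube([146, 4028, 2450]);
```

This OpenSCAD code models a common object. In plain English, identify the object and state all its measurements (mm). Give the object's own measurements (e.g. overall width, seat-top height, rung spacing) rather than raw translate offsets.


A single room: four walls, each 2450 mm tall and 146 mm thick, enclosing an outside footprint 5350×4320 mm (x × y), no floor or roof. The front and back walls (−y and +y sides) run the full x-width; the side walls fit between their inner faces. A door opening 813 mm wide and 2025 mm tall is cut through the front wall from the floor up, its −x edge 2695 mm from the wall's −x end.


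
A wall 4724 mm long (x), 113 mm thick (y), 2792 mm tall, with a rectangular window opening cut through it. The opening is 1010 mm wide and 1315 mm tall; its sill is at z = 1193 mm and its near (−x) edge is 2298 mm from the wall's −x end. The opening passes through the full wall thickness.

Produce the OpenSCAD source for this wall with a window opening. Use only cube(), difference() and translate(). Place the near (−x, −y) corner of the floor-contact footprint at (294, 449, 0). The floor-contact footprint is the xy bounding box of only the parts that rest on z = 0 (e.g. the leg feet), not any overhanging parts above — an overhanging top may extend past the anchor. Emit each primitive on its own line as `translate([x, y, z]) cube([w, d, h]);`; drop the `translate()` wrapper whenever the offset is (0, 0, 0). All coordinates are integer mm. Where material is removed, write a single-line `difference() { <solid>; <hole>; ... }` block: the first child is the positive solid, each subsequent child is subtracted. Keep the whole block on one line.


difference() { translate([294, 449, 0]) cube([4724, 113, 2792]); translate([2592, 449, 1193]) cube([1010, 113, 1315]); }


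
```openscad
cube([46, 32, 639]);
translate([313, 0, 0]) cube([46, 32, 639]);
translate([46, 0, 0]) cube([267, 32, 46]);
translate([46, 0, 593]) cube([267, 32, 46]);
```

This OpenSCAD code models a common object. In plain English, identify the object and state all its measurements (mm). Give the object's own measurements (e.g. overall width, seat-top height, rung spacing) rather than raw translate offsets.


A rectangular picture frame lying in the x–z plane (depth along y). The opening is 267 mm wide (x) by 547 mm tall (z), surrounded by a border 46 mm wide on all four sides. The frame is 32 mm deep and is made of two full-height vertical stiles with two horizontal rails fitted between them.


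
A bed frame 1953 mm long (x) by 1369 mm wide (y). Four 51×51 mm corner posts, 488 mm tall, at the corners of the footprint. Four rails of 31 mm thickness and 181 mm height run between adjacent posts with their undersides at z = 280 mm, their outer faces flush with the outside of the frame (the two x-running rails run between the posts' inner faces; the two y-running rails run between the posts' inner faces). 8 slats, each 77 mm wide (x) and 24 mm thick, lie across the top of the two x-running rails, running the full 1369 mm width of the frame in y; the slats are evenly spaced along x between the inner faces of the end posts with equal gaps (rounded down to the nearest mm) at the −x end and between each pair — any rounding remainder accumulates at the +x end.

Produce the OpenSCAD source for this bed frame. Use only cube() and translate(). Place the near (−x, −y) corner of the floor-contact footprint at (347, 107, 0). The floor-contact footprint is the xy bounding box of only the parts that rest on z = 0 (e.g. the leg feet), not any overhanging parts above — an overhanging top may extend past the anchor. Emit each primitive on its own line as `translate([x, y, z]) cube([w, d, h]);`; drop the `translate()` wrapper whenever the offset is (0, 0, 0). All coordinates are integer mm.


translate([347, 107, 0]) cube([51, 51, 488]);
translate([347, 1425, 0]) cube([51, 51, 488]);
translate([2249, 107, 0]) cube([51, 51, 488]);
translate([2249, 1425, 0]) cube([51, 51, 488]);
translate([398, 107, 280]) cube([1851, 31, 181]);
translate([398, 1445, 280]) cube([1851, 31, 181]);
translate([347, 158, 280]) cube([31, 1267, 181]);
translate([2269, 158, 280]) cube([31, 1267, 181]);
translate([535, 107, 461]) cube([77, 1369, 24]);
translate([749, 107, 461]) cube([77, 1369, 24]);
translate([963, 107, 461]) cube([77, 1369, 24]);
translate([1177, 107, 461]) cube([77, 1369, 24]);
translate([1391, 107, 461]) cube([77, 1369, 24]);
translate([1605, 107, 461]) cube([77, 1369, 24]);
translate([1819, 107, 461]) cube([77, 1369, 24]);
translate([2033, 107, 461]) cube([77, 1369, 24]);


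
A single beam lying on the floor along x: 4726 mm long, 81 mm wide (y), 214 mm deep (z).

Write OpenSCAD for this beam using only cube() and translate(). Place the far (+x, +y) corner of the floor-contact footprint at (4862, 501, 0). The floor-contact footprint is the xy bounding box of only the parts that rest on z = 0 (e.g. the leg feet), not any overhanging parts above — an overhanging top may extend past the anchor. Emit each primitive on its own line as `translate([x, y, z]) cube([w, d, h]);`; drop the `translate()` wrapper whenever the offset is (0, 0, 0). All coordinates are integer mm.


translate([136, 420, 0]) cube([4726, 81, 214]);


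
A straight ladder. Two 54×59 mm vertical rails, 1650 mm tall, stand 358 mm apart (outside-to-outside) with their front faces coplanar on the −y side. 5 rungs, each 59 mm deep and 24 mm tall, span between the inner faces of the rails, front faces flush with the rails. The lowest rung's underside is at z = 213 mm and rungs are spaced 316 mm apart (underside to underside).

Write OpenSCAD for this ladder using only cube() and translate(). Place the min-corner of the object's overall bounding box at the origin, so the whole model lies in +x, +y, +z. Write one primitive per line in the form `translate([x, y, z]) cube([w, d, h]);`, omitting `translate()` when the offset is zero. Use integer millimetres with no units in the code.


cube([54, 59, 1650]);
translate([304, 0, 0]) cube([54, 59, 1650]);
translate([54, 0, 213]) cube([250, 59, 24]);
translate([54, 0, 529]) cube([250, 59, 24]);
translate([54, 0, 845]) cube([250, 59, 24]);
translate([54, 0, 1161]) cube([250, 59, 24]);
translate([54, 0, 1477]) cube([250, 59, 24]);


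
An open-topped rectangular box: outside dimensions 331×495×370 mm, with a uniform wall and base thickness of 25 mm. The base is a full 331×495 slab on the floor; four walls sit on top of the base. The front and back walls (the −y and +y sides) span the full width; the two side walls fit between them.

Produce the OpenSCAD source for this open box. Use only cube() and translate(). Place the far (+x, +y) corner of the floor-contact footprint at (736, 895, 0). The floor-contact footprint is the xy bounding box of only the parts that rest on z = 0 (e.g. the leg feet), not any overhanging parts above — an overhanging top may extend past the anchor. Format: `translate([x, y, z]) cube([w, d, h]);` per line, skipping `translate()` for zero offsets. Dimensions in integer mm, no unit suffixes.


translate([405, 400, 0]) cube([331, 495, 25]);
translate([405, 400, 25]) cube([331, 25, 345]);
translate([405, 870, 25]) cube([331, 25, 345]);
translate([405, 425, 25]) cube([25, 445, 345]);
translate([711, 425, 25]) cube([25, 445, 345]);


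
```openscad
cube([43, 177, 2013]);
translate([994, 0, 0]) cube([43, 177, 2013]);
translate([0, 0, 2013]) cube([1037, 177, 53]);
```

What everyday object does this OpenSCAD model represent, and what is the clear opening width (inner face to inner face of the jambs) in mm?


A door frame. The clear opening width is 951 mm.

Two 2013 mm tall posts with a header on top — a door frame. The left jamb is 43 mm wide at x = 0; the right jamb starts at x = 994. The clear opening is 994 − 43 = 951 mm.


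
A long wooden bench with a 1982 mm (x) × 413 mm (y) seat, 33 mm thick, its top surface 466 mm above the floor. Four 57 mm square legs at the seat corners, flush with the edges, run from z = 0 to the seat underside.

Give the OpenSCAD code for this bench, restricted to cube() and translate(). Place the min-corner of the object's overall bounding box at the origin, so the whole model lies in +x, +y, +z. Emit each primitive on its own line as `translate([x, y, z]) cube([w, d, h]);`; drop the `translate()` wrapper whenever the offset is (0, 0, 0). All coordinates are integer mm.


translate([0, 0, 433]) cube([1982, 413, 33]);
cube([57, 57, 433]);
translate([0, 356, 0]) cube([57, 57, 433]);
translate([1925, 0, 0]) cube([57, 57, 433]);
translate([1925, 356, 0]) cube([57, 57, 433]);


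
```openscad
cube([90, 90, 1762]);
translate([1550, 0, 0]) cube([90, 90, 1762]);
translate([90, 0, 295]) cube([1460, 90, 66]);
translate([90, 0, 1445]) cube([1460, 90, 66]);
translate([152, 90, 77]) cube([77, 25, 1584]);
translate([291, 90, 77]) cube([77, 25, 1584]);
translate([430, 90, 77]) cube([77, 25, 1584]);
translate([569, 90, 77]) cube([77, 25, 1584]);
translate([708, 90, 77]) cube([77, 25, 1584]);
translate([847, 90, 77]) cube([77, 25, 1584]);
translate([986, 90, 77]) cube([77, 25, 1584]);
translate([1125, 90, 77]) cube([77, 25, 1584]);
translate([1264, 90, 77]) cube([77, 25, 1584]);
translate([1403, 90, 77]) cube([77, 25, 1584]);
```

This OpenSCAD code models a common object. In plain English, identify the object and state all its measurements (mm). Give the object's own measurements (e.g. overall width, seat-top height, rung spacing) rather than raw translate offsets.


A fence section. Two 90×90 mm posts, 1762 mm tall, stand on the floor with a clear span of 1460 mm between their inner faces. Two horizontal rails of 90×66 mm section span the gap between the posts with their undersides at z = 295 mm and z = 1445 mm, flush with the posts' −y face. 10 pickets, each 77 mm wide, 25 mm thick and 1584 mm tall, are fixed to the +y face of the rails with their bottoms at z = 77 mm, spaced across the span with a 62 mm gap after the −x post and between neighbouring pickets, with 70 mm left before the +x post.


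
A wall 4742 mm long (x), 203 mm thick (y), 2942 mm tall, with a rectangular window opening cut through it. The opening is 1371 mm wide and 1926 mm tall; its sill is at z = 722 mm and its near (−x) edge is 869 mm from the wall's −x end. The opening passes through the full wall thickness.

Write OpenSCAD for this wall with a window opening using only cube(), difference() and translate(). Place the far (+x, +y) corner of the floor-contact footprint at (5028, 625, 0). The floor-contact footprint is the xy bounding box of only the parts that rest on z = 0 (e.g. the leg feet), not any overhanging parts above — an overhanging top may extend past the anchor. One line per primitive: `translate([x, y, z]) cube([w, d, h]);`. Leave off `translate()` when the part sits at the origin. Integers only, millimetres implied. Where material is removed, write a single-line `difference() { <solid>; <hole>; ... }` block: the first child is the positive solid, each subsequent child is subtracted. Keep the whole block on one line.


difference() { translate([286, 422, 0]) cube([4742, 203, 2942]); translate([1155, 422, 722]) cube([1371, 203, 1926]); }


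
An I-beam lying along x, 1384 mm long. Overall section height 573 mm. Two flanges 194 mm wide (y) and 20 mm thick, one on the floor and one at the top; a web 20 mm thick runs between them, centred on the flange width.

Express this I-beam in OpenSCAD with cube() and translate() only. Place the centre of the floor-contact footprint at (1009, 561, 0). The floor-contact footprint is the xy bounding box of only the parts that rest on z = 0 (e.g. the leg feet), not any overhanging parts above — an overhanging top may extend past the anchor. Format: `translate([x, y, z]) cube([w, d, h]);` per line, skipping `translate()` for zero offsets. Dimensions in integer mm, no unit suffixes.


translate([317, 464, 0]) cube([1384, 194, 20]);
translate([317, 551, 20]) cube([1384, 20, 533]);
translate([317, 464, 553]) cube([1384, 194, 20]);


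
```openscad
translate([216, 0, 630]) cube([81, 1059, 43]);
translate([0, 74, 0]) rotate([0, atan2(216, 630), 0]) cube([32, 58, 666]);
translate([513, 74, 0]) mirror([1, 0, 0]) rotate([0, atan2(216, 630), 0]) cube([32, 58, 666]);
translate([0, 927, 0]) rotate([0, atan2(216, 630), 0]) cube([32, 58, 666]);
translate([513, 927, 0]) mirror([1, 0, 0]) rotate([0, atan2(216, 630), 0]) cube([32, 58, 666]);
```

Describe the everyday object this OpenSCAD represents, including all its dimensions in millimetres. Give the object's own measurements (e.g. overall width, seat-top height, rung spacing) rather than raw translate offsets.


A sawhorse. A 81×1059×43 mm beam (x, y, z) sits on two A-frame leg pairs. Each pair is two raked legs of 32×58 mm section (58 mm along y) splaying symmetrically in x. Each leg rises 630 mm vertically over 216 mm of horizontal reach and is 666 mm long along its own axis. Every leg's outer bottom edge rests on the floor and its outer top edge meets a bottom edge of the beam — the left legs (tilting toward +x) meet the beam's −x bottom edge, the right legs (their mirror images, tilting toward −x) meet its +x bottom edge — so the leg tops tuck under the beam, the beam's underside is 630 mm above the floor, and the feet are 513 mm apart outside-to-outside with the beam centred between them. The two leg pairs are set in 74 mm from either end of the beam.


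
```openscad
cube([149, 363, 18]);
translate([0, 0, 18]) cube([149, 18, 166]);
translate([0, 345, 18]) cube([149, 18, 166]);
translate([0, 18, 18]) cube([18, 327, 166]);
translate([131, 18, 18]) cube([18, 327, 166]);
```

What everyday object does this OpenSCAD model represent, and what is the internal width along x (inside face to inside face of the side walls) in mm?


An open box. The internal width is 113 mm.

A 149×363 base slab with four walls standing on it — an open box. The base is 149 mm wide and the walls are 18 mm thick, so the internal width is 149 − 2 × 18 = 113 mm.


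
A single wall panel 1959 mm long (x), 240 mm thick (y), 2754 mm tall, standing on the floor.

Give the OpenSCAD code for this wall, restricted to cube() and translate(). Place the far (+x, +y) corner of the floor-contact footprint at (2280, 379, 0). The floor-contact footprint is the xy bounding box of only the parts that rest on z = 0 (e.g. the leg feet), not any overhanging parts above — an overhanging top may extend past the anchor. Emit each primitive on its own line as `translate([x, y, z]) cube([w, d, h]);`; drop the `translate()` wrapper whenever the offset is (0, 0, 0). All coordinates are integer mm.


translate([321, 139, 0]) cube([1959, 240, 2754]);


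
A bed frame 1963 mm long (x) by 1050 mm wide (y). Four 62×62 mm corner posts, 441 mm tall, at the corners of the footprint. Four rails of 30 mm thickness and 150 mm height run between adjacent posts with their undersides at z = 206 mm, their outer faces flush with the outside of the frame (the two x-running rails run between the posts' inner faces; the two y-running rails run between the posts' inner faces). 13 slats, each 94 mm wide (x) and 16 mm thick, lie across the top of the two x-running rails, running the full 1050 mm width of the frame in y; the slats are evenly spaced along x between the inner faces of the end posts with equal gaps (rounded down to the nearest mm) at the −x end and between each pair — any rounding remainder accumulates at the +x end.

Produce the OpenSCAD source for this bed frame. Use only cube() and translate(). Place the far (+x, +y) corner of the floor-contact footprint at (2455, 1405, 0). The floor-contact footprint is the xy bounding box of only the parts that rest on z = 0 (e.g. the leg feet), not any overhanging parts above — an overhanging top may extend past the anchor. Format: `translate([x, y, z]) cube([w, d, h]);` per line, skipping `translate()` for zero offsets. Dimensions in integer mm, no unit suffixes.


translate([492, 355, 0]) cube([62, 62, 441]);
translate([492, 1343, 0]) cube([62, 62, 441]);
translate([2393, 355, 0]) cube([62, 62, 441]);
translate([2393, 1343, 0]) cube([62, 62, 441]);
translate([554, 355, 206]) cube([1839, 30, 150]);
translate([554, 1375, 206]) cube([1839, 30, 150]);
translate([492, 417, 206]) cube([30, 926, 150]);
translate([2425, 417, 206]) cube([30, 926, 150]);
translate([598, 355, 356]) cube([94, 1050, 16]);
translate([736, 355, 356]) cube([94, 1050, 16]);
translate([874, 355, 356]) cube([94, 1050, 16]);
translate([1012, 355, 356]) cube([94, 1050, 16]);
translate([1150, 355, 356]) cube([94, 1050, 16]);
translate([1288, 355, 356]) cube([94, 1050, 16]);
translate([1426, 355, 356]) cube([94, 1050, 16]);
translate([1564, 355, 356]) cube([94, 1050, 16]);
translate([1702, 355, 356]) cube([94, 1050, 16]);
translate([1840, 355, 356]) cube([94, 1050, 16]);
translate([1978, 355, 356]) cube([94, 1050, 16]);
translate([2116, 355, 356]) cube([94, 1050, 16]);
translate([2254, 355, 356]) cube([94, 1050, 16]);


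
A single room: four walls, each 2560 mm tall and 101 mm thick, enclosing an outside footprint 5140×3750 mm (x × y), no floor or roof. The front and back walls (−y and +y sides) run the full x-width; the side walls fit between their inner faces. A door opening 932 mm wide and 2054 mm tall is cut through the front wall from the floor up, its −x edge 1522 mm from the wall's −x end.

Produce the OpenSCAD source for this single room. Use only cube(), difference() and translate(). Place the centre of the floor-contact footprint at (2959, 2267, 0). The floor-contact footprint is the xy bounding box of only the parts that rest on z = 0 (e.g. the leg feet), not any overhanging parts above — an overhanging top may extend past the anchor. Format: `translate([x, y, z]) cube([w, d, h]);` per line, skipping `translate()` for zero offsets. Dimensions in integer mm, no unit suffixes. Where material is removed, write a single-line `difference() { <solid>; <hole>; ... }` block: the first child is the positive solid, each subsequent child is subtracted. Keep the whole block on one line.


difference() { translate([389, 392, 0]) cube([5140, 101, 2560]); translate([1911, 392, 0]) cube([932, 101, 2054]); }
translate([389, 4041, 0]) cube([5140, 101, 2560]);
translate([389, 493, 0]) cube([101, 3548, 2560]);
translate([5428, 493, 0]) cube([101, 3548, 2560]);


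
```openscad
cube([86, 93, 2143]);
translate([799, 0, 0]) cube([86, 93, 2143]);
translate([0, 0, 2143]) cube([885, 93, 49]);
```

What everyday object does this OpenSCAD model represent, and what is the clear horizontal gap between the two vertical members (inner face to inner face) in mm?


A door frame. The clear opening width is 713 mm.

Two 2143 mm tall posts with a header on top — a door frame. The left jamb is 86 mm wide at x = 0; the right jamb starts at x = 799. The clear opening is 799 − 86 = 713 mm.


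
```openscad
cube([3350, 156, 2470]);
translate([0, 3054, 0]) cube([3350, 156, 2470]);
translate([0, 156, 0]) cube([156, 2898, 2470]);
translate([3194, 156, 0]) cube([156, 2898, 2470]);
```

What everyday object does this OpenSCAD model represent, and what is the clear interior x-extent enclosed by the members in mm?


A house (or room) frame. The interior width is 3038 mm.

Four 2470 mm walls enclosing a rectangle with no floor or roof — a room or house frame. Outside width is 3350 mm and wall thickness is 156 mm, so the interior width is 3350 − 2 × 156 = 3038 mm.


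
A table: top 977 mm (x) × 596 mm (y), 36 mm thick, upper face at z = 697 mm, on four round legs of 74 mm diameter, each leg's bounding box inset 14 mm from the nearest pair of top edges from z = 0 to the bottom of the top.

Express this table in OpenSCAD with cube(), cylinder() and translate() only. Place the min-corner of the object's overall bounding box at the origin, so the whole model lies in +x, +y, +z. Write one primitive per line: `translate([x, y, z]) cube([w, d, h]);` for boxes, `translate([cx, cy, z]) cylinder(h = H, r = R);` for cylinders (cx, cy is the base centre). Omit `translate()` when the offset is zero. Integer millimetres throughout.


translate([0, 0, 661]) cube([977, 596, 36]);
translate([51, 51, 0]) cylinder(h = 661, r = 37);
translate([926, 51, 0]) cylinder(h = 661, r = 37);
translate([51, 545, 0]) cylinder(h = 661, r = 37);
translate([926, 545, 0]) cylinder(h = 661, r = 37);


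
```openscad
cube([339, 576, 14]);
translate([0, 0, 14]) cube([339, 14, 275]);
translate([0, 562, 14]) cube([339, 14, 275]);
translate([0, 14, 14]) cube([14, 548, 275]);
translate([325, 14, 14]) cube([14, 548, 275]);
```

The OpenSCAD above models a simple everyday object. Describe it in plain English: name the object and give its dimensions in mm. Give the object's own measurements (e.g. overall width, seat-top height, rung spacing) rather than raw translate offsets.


An open-topped rectangular box: outside dimensions 339×576×289 mm, with a uniform wall and base thickness of 14 mm. The base is a full 339×576 slab on the floor; four walls sit on top of the base. The front and back walls (the −y and +y sides) span the full width; the two side walls fit between them.


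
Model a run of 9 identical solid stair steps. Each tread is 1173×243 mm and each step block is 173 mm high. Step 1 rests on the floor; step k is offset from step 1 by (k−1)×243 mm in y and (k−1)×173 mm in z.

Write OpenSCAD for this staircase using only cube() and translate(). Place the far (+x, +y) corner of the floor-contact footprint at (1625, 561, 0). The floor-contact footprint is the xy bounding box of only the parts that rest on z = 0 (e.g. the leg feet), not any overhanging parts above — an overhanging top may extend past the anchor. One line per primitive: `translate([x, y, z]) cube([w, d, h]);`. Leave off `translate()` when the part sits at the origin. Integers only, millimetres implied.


translate([452, 318, 0]) cube([1173, 243, 173]);
translate([452, 561, 173]) cube([1173, 243, 173]);
translate([452, 804, 346]) cube([1173, 243, 173]);
translate([452, 1047, 519]) cube([1173, 243, 173]);
translate([452, 1290, 692]) cube([1173, 243, 173]);
translate([452, 1533, 865]) cube([1173, 243, 173]);
translate([452, 1776, 1038]) cube([1173, 243, 173]);
translate([452, 2019, 1211]) cube([1173, 243, 173]);
translate([452, 2262, 1384]) cube([1173, 243, 173]);


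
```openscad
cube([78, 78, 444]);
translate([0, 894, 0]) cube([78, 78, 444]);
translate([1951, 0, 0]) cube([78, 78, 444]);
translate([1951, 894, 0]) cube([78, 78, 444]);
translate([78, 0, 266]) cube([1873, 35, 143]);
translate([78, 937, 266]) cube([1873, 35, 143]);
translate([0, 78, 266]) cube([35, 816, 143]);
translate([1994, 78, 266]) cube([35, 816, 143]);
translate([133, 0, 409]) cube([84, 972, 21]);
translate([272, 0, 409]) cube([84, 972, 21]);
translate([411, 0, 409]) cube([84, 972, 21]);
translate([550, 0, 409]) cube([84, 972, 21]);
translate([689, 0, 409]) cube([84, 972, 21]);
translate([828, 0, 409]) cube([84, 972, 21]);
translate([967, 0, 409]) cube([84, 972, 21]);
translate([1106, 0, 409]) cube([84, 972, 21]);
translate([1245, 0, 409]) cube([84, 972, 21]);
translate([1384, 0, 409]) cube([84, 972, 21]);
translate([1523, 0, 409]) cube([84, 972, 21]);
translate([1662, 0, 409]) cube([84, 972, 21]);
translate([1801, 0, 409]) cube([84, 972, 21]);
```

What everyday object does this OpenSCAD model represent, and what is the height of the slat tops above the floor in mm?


A bed frame. The slat-top height is 430 mm.

Four posts, four rails, and a row of slats — a bed frame. Slats sit on the rails at z = 266 + 143 = 409; with slat thickness 21, the top is 430 mm.
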